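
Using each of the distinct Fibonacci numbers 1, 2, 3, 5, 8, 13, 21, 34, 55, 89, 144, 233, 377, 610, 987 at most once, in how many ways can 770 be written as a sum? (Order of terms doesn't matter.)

Each representation comes from the Zeckendorf form by replacing some F_k with F_{k−1} + F_{k−2} where possible.
770 = 610+144+13+3 = 610+144+13+2+1 = 610+144+8+5+3 = 610+89+55+13+3 = 377+233+144+13+3 = … (19 more), for 24 in all.

24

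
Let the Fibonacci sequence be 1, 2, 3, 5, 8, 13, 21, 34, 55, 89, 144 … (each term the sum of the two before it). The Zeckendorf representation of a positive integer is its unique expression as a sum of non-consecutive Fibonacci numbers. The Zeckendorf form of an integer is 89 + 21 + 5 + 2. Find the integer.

117

89 + 21 + 5 + 2 = 117.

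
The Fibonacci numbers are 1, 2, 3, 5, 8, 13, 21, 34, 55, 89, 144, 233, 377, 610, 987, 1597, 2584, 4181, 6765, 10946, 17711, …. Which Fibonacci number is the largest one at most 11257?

10946

10946 ≤ 11257 < 17711, so the largest Fibonacci number not exceeding 11257 is 10946.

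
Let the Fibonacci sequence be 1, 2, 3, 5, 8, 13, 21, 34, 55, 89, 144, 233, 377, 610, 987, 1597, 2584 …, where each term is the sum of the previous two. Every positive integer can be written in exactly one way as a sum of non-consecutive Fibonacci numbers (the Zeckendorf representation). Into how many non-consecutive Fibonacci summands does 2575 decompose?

subtract 1597 from 2575: 978 remains
subtract 610 from 978: 368 remains
subtract 233 from 368: 135 remains
subtract 89 from 135: 46 remains
subtract 34 from 46: 12 remains
subtract 8 from 12: 4 remains
subtract 3 from 4: 1 remains
subtract 1 from 1: 0 remains
2575 = 1597 + 610 + 233 + 89 + 34 + 8 + 3 + 1, which has 8 terms.

8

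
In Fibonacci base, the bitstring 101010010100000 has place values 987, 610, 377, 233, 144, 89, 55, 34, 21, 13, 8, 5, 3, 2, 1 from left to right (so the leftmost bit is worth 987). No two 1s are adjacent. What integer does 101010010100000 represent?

1555

Summing the place values of the 1 bits: 987 + 377 + 144 + 34 + 13 = 1555.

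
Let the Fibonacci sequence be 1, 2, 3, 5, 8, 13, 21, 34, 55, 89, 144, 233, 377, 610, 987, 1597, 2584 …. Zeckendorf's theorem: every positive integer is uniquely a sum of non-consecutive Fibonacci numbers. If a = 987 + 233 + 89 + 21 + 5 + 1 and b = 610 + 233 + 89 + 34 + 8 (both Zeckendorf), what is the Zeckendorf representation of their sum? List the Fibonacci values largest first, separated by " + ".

The two numbers are 1336 and 974, so their sum is 2310.
Greedy algorithm:
subtract 1597 from 2310: 713 remains
subtract 610 from 713: 103 remains
subtract 89 from 103: 14 remains
subtract 13 from 14: 1 remains
subtract 1 from 1: 0 remains

1597 + 610 + 89 + 13 + 1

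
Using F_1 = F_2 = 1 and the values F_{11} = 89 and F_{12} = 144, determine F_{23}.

28657

By F_{2k+1} = F_k² + F_{k+1}²: F_{23} = 89² + 144² = 7921 + 20736 = 28657.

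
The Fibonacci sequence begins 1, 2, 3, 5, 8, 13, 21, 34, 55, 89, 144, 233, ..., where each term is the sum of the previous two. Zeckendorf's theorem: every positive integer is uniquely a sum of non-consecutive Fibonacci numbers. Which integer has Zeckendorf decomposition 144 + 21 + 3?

144 + 21 + 3 = 168.

168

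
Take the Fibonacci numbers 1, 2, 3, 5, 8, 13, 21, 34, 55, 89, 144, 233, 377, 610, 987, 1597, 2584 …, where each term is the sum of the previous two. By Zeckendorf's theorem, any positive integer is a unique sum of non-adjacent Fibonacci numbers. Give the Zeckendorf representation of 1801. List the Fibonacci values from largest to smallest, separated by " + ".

Repeatedly subtract the largest Fibonacci number that fits:
subtract 1597 from 1801: 204 remains
subtract 144 from 204: 60 remains
subtract 55 from 60: 5 remains
subtract 5 from 5: 0 remains
So 1801 = 1597 + 144 + 55 + 5, with no two terms consecutive in the sequence.

1597 + 144 + 55 + 5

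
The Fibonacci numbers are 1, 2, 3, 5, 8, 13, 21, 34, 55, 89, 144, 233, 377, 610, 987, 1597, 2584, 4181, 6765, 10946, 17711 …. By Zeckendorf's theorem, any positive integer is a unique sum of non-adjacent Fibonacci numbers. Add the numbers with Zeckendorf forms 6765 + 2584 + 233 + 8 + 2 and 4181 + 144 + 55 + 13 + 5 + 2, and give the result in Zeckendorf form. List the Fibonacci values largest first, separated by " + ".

The two numbers are 9592 and 4400, so their sum is 13992.
13992: greatest Fibonacci not exceeding it is 10946, leaving 3046
3046: greatest Fibonacci not exceeding it is 2584, leaving 462
462: greatest Fibonacci not exceeding it is 377, leaving 85
85: greatest Fibonacci not exceeding it is 55, leaving 30
30: greatest Fibonacci not exceeding it is 21, leaving 9
9: greatest Fibonacci not exceeding it is 8, leaving 1
1: greatest Fibonacci not exceeding it is 1, leaving 0

10946 + 2584 + 377 + 55 + 21 + 8 + 1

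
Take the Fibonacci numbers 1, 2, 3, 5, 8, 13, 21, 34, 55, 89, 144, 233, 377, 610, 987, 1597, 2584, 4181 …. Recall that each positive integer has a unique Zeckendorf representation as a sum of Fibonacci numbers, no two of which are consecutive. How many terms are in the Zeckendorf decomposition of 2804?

largest Fibonacci ≤ 2804 is 2584; 2804 − 2584 = 220
largest Fibonacci ≤ 220 is 144; 220 − 144 = 76
largest Fibonacci ≤ 76 is 55; 76 − 55 = 21
largest Fibonacci ≤ 21 is 21; 21 − 21 = 0
2804 = 2584 + 144 + 55 + 21, which has 4 terms.

4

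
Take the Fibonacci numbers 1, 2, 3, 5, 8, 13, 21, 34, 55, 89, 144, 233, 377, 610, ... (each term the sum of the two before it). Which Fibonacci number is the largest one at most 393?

377 ≤ 393 < 610, so the largest Fibonacci number not exceeding 393 is 377.

377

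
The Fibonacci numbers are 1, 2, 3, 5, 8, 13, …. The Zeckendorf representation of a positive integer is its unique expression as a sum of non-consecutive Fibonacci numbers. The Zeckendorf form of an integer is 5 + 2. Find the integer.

5 + 2 = 7.

7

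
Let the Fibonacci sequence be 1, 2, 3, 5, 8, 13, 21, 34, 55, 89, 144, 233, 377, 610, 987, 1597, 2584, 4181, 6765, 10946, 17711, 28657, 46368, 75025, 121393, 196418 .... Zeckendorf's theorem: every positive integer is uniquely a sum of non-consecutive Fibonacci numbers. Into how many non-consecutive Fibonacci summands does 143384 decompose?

Greedy algorithm:
121393 ≤ 143384 < 196418, so take 121393; remainder 21991
17711 ≤ 21991 < 28657, so take 17711; remainder 4280
4181 ≤ 4280 < 6765, so take 4181; remainder 99
89 ≤ 99 < 144, so take 89; remainder 10
8 ≤ 10 < 13, so take 8; remainder 2
2 ≤ 2 < 3, so take 2; remainder 0
143384 = 121393 + 17711 + 4181 + 89 + 8 + 2, which has 6 terms.

6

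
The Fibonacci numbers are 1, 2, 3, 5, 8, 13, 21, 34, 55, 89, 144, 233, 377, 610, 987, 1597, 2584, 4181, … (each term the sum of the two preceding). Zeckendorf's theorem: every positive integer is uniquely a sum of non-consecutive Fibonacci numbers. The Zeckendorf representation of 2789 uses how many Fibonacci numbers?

2789 − 2584 = 205
205 − 144 = 61
61 − 55 = 6
6 − 5 = 1
1 − 1 = 0
2789 = 2584 + 144 + 55 + 5 + 1, which has 5 terms.

5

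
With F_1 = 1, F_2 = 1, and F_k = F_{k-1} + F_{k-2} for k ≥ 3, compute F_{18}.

Iterating the recurrence up to F_{14} = 377 and F_{13} = 233:
F_{15} = F_{14} + F_{13} = 377 + 233 = 610
F_{16} = F_{15} + F_{14} = 610 + 377 = 987
F_{17} = F_{16} + F_{15} = 987 + 610 = 1597
F_{18} = F_{17} + F_{16} = 1597 + 987 = 2584

2584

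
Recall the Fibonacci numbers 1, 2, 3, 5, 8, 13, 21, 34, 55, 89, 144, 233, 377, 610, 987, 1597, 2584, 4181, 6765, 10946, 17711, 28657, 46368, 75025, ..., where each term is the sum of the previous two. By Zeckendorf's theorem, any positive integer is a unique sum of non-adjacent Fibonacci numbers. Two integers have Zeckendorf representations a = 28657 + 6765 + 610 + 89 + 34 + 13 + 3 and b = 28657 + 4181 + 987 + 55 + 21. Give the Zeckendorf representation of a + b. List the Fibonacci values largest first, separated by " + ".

46368 + 17711 + 4181 + 1597 + 144 + 55 + 13 + 3

The two numbers are 36171 and 33901, so their sum is 70072.
Greedy algorithm:
46368 ≤ 70072 < 75025, so take 46368; remainder 23704
17711 ≤ 23704 < 28657, so take 17711; remainder 5993
4181 ≤ 5993 < 6765, so take 4181; remainder 1812
1597 ≤ 1812 < 2584, so take 1597; remainder 215
144 ≤ 215 < 233, so take 144; remainder 71
55 ≤ 71 < 89, so take 55; remainder 16
13 ≤ 16 < 21, so take 13; remainder 3
3 ≤ 3 < 5, so take 3; remainder 0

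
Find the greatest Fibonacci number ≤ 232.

144

144 ≤ 232 < 233, so the largest Fibonacci number not exceeding 232 is 144.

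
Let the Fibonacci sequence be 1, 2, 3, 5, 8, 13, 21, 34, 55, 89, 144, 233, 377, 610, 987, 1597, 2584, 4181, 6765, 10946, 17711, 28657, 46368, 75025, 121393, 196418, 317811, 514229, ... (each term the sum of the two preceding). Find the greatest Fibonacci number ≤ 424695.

317811

317811 ≤ 424695 < 514229, so the largest Fibonacci number not exceeding 424695 is 317811.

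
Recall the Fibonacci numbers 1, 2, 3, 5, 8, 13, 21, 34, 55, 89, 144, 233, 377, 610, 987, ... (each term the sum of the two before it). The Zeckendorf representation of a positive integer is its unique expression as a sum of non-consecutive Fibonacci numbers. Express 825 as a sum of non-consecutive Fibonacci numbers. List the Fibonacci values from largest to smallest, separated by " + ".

610 ≤ 825 < 987, so take 610; remainder 215
144 ≤ 215 < 233, so take 144; remainder 71
55 ≤ 71 < 89, so take 55; remainder 16
13 ≤ 16 < 21, so take 13; remainder 3
3 ≤ 3 < 5, so take 3; remainder 0
So 825 = 610 + 144 + 55 + 13 + 3, with no two terms consecutive in the sequence.

610 + 144 + 55 + 13 + 3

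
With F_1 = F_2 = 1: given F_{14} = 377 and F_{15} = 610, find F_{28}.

By the doubling identity F_{2k} = F_k(2F_{k+1} − F_k): F_{28} = 377·(2·610 − 377) = 377·843 = 317811.

317811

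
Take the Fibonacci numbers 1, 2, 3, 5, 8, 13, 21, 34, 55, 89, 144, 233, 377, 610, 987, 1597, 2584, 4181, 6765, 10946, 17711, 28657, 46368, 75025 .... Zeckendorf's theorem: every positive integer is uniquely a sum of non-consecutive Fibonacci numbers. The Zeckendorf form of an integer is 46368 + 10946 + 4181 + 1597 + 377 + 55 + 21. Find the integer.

46368 + 10946 + 4181 + 1597 + 377 + 55 + 21 = 63545.

63545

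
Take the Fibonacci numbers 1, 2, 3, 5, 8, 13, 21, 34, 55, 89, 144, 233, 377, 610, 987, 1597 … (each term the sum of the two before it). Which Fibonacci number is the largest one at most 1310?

987

987 ≤ 1310 < 1597, so the largest Fibonacci number not exceeding 1310 is 987.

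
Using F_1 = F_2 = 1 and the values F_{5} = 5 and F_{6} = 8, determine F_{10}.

55

By the doubling identity F_{2k} = F_k(2F_{k+1} − F_k): F_{10} = 5·(2·8 − 5) = 5·11 = 55.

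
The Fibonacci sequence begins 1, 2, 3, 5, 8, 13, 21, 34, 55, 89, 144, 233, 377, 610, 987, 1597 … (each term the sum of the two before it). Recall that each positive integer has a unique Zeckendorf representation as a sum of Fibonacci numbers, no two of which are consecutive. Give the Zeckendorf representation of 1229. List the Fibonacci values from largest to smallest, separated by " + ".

987 + 233 + 8 + 1

987 ≤ 1229 < 1597, so take 987; remainder 242
233 ≤ 242 < 377, so take 233; remainder 9
8 ≤ 9 < 13, so take 8; remainder 1
1 ≤ 1 < 2, so take 1; remainder 0
So 1229 = 987 + 233 + 8 + 1, with no two terms consecutive in the sequence.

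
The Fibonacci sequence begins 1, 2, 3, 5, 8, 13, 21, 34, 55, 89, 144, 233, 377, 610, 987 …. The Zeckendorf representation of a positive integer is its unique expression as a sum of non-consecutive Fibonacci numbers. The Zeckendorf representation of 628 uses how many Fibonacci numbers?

3

Greedily peel off the largest Fibonacci term at each step:
subtract 610 from 628: 18 remains
subtract 13 from 18: 5 remains
subtract 5 from 5: 0 remains
628 = 610 + 13 + 5, which has 3 terms.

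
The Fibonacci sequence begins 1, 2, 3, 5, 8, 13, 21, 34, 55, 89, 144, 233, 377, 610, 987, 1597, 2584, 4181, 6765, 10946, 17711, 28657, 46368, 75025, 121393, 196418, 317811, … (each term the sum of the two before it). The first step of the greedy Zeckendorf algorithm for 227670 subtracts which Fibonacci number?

196418 ≤ 227670 < 317811, so the largest Fibonacci number not exceeding 227670 is 196418.

196418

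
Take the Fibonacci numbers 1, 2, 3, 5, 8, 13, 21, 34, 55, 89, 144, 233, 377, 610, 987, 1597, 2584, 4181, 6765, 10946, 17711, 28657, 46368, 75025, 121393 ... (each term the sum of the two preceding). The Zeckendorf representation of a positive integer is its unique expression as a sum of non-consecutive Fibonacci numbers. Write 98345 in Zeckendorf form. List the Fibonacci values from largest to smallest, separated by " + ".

75025 + 17711 + 4181 + 987 + 377 + 55 + 8 + 1

largest Fibonacci ≤ 98345 is 75025; 98345 − 75025 = 23320
largest Fibonacci ≤ 23320 is 17711; 23320 − 17711 = 5609
largest Fibonacci ≤ 5609 is 4181; 5609 − 4181 = 1428
largest Fibonacci ≤ 1428 is 987; 1428 − 987 = 441
largest Fibonacci ≤ 441 is 377; 441 − 377 = 64
largest Fibonacci ≤ 64 is 55; 64 − 55 = 9
largest Fibonacci ≤ 9 is 8; 9 − 8 = 1
largest Fibonacci ≤ 1 is 1; 1 − 1 = 0
So 98345 = 75025 + 17711 + 4181 + 987 + 377 + 55 + 8 + 1, with no two terms consecutive in the sequence.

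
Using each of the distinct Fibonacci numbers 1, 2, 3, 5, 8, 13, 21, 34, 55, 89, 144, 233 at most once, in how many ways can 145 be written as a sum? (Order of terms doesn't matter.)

Each representation comes from the Zeckendorf form by replacing some F_k with F_{k−1} + F_{k−2} where possible.
145 = 144+1 = 89+55+1 = 89+34+21+1 = 89+34+13+8+1 = 89+34+13+5+3+1 — 5 representations.

5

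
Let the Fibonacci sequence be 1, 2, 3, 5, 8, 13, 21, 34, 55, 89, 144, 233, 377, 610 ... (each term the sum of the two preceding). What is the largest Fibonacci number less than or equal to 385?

377 ≤ 385 < 610, so the largest Fibonacci number not exceeding 385 is 377.

377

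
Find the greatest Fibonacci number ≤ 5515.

4181

4181 ≤ 5515 < 6765, so the largest Fibonacci number not exceeding 5515 is 4181.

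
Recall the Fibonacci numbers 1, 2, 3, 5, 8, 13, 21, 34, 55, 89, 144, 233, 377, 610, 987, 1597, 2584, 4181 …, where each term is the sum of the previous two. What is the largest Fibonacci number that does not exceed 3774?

2584

2584 ≤ 3774 < 4181, so the largest Fibonacci number not exceeding 3774 is 2584.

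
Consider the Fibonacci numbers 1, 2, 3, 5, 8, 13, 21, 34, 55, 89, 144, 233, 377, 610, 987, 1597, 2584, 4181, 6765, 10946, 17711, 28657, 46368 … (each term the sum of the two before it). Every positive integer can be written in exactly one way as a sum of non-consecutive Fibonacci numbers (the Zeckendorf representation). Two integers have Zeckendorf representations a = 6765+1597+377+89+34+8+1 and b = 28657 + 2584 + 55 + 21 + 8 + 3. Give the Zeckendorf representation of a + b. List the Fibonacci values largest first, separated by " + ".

The two numbers are 8871 and 31328, so their sum is 40199.
largest Fibonacci ≤ 40199 is 28657; 40199 − 28657 = 11542
largest Fibonacci ≤ 11542 is 10946; 11542 − 10946 = 596
largest Fibonacci ≤ 596 is 377; 596 − 377 = 219
largest Fibonacci ≤ 219 is 144; 219 − 144 = 75
largest Fibonacci ≤ 75 is 55; 75 − 55 = 20
largest Fibonacci ≤ 20 is 13; 20 − 13 = 7
largest Fibonacci ≤ 7 is 5; 7 − 5 = 2
largest Fibonacci ≤ 2 is 2; 2 − 2 = 0

28657 + 10946 + 377 + 144 + 55 + 13 + 5 + 2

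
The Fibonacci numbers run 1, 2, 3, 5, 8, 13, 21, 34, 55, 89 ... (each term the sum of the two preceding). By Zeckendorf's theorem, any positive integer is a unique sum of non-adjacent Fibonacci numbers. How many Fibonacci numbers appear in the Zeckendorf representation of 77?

3

Greedy algorithm:
55 ≤ 77 < 89, so take 55; remainder 22
21 ≤ 22 < 34, so take 21; remainder 1
1 ≤ 1 < 2, so take 1; remainder 0
77 = 55 + 21 + 1, which has 3 terms.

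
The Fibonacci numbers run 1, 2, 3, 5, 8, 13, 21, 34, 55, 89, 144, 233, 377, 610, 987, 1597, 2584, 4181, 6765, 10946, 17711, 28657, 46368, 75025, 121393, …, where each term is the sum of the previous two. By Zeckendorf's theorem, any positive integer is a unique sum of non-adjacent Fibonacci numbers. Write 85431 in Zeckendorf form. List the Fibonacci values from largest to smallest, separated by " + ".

take 75025 (≤ 85431); 85431 − 75025 = 10406
take 6765 (≤ 10406); 10406 − 6765 = 3641
take 2584 (≤ 3641); 3641 − 2584 = 1057
take 987 (≤ 1057); 1057 − 987 = 70
take 55 (≤ 70); 70 − 55 = 15
take 13 (≤ 15); 15 − 13 = 2
take 2 (≤ 2); 2 − 2 = 0
So 85431 = 75025 + 6765 + 2584 + 987 + 55 + 13 + 2, with no two terms consecutive in the sequence.

75025 + 6765 + 2584 + 987 + 55 + 13 + 2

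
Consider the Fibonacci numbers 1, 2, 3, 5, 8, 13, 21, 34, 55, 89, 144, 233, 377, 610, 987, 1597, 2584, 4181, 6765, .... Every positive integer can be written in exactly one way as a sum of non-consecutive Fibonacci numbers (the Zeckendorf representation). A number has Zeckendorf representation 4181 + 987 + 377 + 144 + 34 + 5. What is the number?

4181 + 987 + 377 + 144 + 34 + 5 = 5728.

5728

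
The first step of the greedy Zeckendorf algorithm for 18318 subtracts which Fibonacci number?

17711

17711 ≤ 18318 < 28657, so the largest Fibonacci number not exceeding 18318 is 17711.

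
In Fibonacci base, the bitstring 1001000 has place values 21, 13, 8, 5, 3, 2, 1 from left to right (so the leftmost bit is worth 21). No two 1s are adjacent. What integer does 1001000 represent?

26

Summing the place values of the 1 bits: 21 + 5 = 26.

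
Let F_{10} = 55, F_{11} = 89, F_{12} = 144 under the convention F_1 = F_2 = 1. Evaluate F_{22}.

By the addition formula F_{m+n} = F_m F_{n+1} + F_{m−1} F_n with m=11, n=11: F_{22} = 89·144 + 55·89 = 12816 + 4895 = 17711.

17711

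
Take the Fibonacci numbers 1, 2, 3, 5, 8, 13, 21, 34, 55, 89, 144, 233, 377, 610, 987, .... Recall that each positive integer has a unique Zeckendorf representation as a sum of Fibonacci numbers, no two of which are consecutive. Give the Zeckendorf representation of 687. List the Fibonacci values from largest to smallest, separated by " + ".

610 + 55 + 21 + 1

Greedy algorithm:
610 ≤ 687 < 987, so take 610; remainder 77
55 ≤ 77 < 89, so take 55; remainder 22
21 ≤ 22 < 34, so take 21; remainder 1
1 ≤ 1 < 2, so take 1; remainder 0
So 687 = 610 + 55 + 21 + 1, with no two terms consecutive in the sequence.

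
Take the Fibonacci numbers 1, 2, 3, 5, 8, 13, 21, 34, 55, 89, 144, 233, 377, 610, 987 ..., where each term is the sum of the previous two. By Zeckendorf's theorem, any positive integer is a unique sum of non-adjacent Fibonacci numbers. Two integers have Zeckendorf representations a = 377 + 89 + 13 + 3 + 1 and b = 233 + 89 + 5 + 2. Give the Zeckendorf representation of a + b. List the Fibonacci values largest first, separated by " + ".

The two numbers are 483 and 329, so their sum is 812.
Greedily peel off the largest Fibonacci term at each step:
812: greatest Fibonacci not exceeding it is 610, leaving 202
202: greatest Fibonacci not exceeding it is 144, leaving 58
58: greatest Fibonacci not exceeding it is 55, leaving 3
3: greatest Fibonacci not exceeding it is 3, leaving 0

610 + 144 + 55 + 3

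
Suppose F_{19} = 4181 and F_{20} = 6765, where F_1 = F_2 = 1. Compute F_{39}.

By F_{2k+1} = F_k² + F_{k+1}²: F_{39} = 4181² + 6765² = 17480761 + 45765225 = 63245986.

63245986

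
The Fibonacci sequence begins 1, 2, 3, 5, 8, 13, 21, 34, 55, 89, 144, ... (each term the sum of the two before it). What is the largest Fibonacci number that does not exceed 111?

89

89 ≤ 111 < 144, so the largest Fibonacci number not exceeding 111 is 89.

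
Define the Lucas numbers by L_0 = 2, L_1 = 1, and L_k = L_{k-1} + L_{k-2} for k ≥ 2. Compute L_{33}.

Iterating the recurrence up to L_{29} = 1149851 and L_{28} = 710647:
L_{30} = L_{29} + L_{28} = 1149851 + 710647 = 1860498
L_{31} = L_{30} + L_{29} = 1860498 + 1149851 = 3010349
L_{32} = L_{31} + L_{30} = 3010349 + 1860498 = 4870847
L_{33} = L_{32} + L_{31} = 4870847 + 3010349 = 7881196

7881196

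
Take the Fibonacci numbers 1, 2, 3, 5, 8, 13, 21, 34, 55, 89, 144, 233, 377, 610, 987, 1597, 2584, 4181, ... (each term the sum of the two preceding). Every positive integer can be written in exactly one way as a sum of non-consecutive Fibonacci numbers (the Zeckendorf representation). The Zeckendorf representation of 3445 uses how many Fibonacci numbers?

subtract 2584 from 3445: 861 remains
subtract 610 from 861: 251 remains
subtract 233 from 251: 18 remains
subtract 13 from 18: 5 remains
subtract 5 from 5: 0 remains
3445 = 2584 + 610 + 233 + 13 + 5, which has 5 terms.

5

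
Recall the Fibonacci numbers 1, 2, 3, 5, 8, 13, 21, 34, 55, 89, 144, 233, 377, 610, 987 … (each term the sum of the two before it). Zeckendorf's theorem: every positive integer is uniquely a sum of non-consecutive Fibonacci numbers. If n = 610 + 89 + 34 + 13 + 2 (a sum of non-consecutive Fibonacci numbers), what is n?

748

610 + 89 + 34 + 13 + 2 = 748.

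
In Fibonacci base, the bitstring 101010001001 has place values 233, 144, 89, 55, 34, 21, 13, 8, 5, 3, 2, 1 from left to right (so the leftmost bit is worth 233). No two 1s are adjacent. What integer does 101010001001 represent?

362

Summing the place values of the 1 bits: 233 + 89 + 34 + 5 + 1 = 362.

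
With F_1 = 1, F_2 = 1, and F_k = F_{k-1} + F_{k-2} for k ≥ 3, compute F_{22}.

Iterating the recurrence up to F_{14} = 377 and F_{13} = 233:
F_{15} = F_{14} + F_{13} = 377 + 233 = 610
F_{16} = F_{15} + F_{14} = 610 + 377 = 987
F_{17} = F_{16} + F_{15} = 987 + 610 = 1597
F_{18} = F_{17} + F_{16} = 1597 + 987 = 2584
F_{19} = F_{18} + F_{17} = 2584 + 1597 = 4181
F_{20} = F_{19} + F_{18} = 4181 + 2584 = 6765
F_{21} = F_{20} + F_{19} = 6765 + 4181 = 10946
F_{22} = F_{21} + F_{20} = 10946 + 6765 = 17711

17711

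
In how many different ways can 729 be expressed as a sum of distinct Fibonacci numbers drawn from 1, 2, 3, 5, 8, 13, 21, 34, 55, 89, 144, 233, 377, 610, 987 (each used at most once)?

Each representation comes from the Zeckendorf form by replacing some F_k with F_{k−1} + F_{k−2} where possible.
729 = 610+89+21+8+1 = 610+89+21+5+3+1 = 610+55+34+21+8+1 = 377+233+89+21+8+1 = 610+89+13+8+5+3+1 = … (10 more), for 15 in all.

15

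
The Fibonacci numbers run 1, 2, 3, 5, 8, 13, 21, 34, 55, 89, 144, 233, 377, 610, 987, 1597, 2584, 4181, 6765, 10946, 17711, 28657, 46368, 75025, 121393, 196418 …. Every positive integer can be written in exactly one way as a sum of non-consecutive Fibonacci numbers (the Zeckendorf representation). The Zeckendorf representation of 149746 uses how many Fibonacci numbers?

9

take 121393 (≤ 149746); 149746 − 121393 = 28353
take 17711 (≤ 28353); 28353 − 17711 = 10642
take 6765 (≤ 10642); 10642 − 6765 = 3877
take 2584 (≤ 3877); 3877 − 2584 = 1293
take 987 (≤ 1293); 1293 − 987 = 306
take 233 (≤ 306); 306 − 233 = 73
take 55 (≤ 73); 73 − 55 = 18
take 13 (≤ 18); 18 − 13 = 5
take 5 (≤ 5); 5 − 5 = 0
149746 = 121393 + 17711 + 6765 + 2584 + 987 + 233 + 55 + 13 + 5, which has 9 terms.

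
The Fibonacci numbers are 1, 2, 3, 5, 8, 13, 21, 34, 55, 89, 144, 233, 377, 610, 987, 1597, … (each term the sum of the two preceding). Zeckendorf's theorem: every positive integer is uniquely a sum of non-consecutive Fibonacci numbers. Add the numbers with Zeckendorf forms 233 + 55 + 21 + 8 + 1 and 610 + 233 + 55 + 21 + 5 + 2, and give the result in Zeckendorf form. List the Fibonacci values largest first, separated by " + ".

The two numbers are 318 and 926, so their sum is 1244.
take 987 (≤ 1244); 1244 − 987 = 257
take 233 (≤ 257); 257 − 233 = 24
take 21 (≤ 24); 24 − 21 = 3
take 3 (≤ 3); 3 − 3 = 0

987 + 233 + 21 + 3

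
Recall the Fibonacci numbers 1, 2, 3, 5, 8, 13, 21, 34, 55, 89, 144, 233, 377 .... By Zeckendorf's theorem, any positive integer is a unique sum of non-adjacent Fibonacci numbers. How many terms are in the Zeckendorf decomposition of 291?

291: greatest Fibonacci not exceeding it is 233, leaving 58
58: greatest Fibonacci not exceeding it is 55, leaving 3
3: greatest Fibonacci not exceeding it is 3, leaving 0
291 = 233 + 55 + 3, which has 3 terms.

3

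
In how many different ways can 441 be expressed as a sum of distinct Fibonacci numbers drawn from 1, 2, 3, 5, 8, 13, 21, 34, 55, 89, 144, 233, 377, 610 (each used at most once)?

441 = 377+55+8+1 = 377+55+5+3+1 = 377+34+21+8+1 = … (10 more), for 13 in all.

13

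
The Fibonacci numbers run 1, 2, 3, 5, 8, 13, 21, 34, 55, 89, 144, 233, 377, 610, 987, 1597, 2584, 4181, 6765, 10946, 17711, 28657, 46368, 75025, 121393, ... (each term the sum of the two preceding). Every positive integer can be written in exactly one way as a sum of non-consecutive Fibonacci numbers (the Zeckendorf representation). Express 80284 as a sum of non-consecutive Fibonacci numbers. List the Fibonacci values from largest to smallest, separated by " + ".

Repeatedly subtract the largest Fibonacci number that fits:
80284: greatest Fibonacci not exceeding it is 75025, leaving 5259
5259: greatest Fibonacci not exceeding it is 4181, leaving 1078
1078: greatest Fibonacci not exceeding it is 987, leaving 91
91: greatest Fibonacci not exceeding it is 89, leaving 2
2: greatest Fibonacci not exceeding it is 2, leaving 0
So 80284 = 75025 + 4181 + 987 + 89 + 2, with no two terms consecutive in the sequence.

75025 + 4181 + 987 + 89 + 2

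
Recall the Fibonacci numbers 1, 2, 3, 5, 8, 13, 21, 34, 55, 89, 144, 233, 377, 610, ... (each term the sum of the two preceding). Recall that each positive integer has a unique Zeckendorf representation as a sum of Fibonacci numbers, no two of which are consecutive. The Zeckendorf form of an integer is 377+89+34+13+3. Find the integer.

377+89+34+13+3 = 516.

516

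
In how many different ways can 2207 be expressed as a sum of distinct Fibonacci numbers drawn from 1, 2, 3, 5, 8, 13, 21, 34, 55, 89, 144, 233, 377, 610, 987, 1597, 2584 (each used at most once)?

13

Starting from the Zeckendorf form and repeatedly splitting a term F_k into F_{k−1} + F_{k−2} (when neither is already used) reaches every representation.
2207 = 1597+610 = 1597+377+233 = 1597+377+144+89 = 987+610+377+233 = … (9 more), for 13 in all.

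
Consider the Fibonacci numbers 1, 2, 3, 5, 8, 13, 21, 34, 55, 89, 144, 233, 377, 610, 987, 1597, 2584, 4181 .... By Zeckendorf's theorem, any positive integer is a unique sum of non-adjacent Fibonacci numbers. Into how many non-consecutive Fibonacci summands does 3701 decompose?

6

take 2584 (≤ 3701); 3701 − 2584 = 1117
take 987 (≤ 1117); 1117 − 987 = 130
take 89 (≤ 130); 130 − 89 = 41
take 34 (≤ 41); 41 − 34 = 7
take 5 (≤ 7); 7 − 5 = 2
take 2 (≤ 2); 2 − 2 = 0
3701 = 2584 + 987 + 89 + 34 + 5 + 2, which has 6 terms.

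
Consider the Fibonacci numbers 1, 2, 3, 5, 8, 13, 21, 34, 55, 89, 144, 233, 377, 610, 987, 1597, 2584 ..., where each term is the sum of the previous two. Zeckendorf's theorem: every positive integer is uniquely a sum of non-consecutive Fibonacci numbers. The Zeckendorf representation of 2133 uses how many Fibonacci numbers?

5

Greedy algorithm:
2133: greatest Fibonacci not exceeding it is 1597, leaving 536
536: greatest Fibonacci not exceeding it is 377, leaving 159
159: greatest Fibonacci not exceeding it is 144, leaving 15
15: greatest Fibonacci not exceeding it is 13, leaving 2
2: greatest Fibonacci not exceeding it is 2, leaving 0
2133 = 1597 + 377 + 144 + 13 + 2, which has 5 terms.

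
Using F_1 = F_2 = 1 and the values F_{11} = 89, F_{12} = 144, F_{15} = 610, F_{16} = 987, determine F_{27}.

By the addition formula F_{m+n} = F_m F_{n+1} + F_{m−1} F_n with m=16, n=11: F_{27} = 987·144 + 610·89 = 142128 + 54290 = 196418.

196418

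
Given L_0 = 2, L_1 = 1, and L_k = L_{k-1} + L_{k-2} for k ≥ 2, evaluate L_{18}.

Iterating the recurrence up to L_{13} = 521 and L_{12} = 322:
L_{14} = L_{13} + L_{12} = 521 + 322 = 843
L_{15} = L_{14} + L_{13} = 843 + 521 = 1364
L_{16} = L_{15} + L_{14} = 1364 + 843 = 2207
L_{17} = L_{16} + L_{15} = 2207 + 1364 = 3571
L_{18} = L_{17} + L_{16} = 3571 + 2207 = 5778

5778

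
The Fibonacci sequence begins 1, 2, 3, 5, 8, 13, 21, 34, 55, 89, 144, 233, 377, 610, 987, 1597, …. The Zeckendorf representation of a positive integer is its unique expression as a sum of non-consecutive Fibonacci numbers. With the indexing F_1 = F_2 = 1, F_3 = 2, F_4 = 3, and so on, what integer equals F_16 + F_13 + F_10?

1275

F_16 + F_13 + F_10 = 987 + 233 + 55 = 1275.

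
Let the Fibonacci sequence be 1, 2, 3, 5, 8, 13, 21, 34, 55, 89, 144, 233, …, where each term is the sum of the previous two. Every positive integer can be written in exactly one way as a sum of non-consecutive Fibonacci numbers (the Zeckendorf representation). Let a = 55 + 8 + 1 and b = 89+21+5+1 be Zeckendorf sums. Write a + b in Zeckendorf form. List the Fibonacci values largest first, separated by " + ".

The two numbers are 64 and 116, so their sum is 180.
Repeatedly subtract the largest Fibonacci number that fits:
subtract 144 from 180: 36 remains
subtract 34 from 36: 2 remains
subtract 2 from 2: 0 remains

144 + 34 + 2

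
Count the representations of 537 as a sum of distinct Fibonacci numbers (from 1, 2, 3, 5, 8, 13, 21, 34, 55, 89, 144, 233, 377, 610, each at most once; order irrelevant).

20

537 = 377+144+13+3 = 377+144+13+2+1 = 377+144+8+5+3 = 377+89+55+13+3 = 377+144+8+5+2+1 = … (15 more), for 20 in all.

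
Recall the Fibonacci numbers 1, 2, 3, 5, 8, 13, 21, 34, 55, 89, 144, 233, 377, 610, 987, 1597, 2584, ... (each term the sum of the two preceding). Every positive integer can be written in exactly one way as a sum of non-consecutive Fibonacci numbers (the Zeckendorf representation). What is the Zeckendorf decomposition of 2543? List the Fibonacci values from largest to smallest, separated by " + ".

1597 + 610 + 233 + 89 + 13 + 1

Greedy algorithm:
2543 − 1597 = 946
946 − 610 = 336
336 − 233 = 103
103 − 89 = 14
14 − 13 = 1
1 − 1 = 0
So 2543 = 1597 + 610 + 233 + 89 + 13 + 1, with no two terms consecutive in the sequence.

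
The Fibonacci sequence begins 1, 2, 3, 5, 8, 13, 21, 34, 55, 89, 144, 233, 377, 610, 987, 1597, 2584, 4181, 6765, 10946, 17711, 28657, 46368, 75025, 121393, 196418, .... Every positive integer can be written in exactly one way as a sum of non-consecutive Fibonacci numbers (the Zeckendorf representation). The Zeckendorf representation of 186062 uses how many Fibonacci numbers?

take 121393 (≤ 186062); 186062 − 121393 = 64669
take 46368 (≤ 64669); 64669 − 46368 = 18301
take 17711 (≤ 18301); 18301 − 17711 = 590
take 377 (≤ 590); 590 − 377 = 213
take 144 (≤ 213); 213 − 144 = 69
take 55 (≤ 69); 69 − 55 = 14
take 13 (≤ 14); 14 − 13 = 1
take 1 (≤ 1); 1 − 1 = 0
186062 = 121393 + 46368 + 17711 + 377 + 144 + 55 + 13 + 1, which has 8 terms.

8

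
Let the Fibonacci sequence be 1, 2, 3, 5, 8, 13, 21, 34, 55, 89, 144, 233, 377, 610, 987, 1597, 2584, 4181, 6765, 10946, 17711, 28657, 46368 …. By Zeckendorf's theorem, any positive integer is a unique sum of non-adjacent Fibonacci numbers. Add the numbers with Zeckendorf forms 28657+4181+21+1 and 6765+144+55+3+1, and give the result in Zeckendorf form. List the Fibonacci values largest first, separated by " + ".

28657 + 10946 + 144 + 55 + 21 + 5

The two numbers are 32860 and 6968, so their sum is 39828.
Greedy algorithm:
take 28657 (≤ 39828); 39828 − 28657 = 11171
take 10946 (≤ 11171); 11171 − 10946 = 225
take 144 (≤ 225); 225 − 144 = 81
take 55 (≤ 81); 81 − 55 = 26
take 21 (≤ 26); 26 − 21 = 5
take 5 (≤ 5); 5 − 5 = 0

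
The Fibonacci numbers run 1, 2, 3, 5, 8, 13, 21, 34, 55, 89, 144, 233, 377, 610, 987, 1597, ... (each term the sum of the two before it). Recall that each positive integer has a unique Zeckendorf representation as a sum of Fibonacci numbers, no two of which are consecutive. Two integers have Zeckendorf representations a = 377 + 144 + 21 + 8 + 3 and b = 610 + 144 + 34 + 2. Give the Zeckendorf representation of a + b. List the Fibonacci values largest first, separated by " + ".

The two numbers are 553 and 790, so their sum is 1343.
Repeatedly subtract the largest Fibonacci number that fits:
subtract 987 from 1343: 356 remains
subtract 233 from 356: 123 remains
subtract 89 from 123: 34 remains
subtract 34 from 34: 0 remains

987 + 233 + 89 + 34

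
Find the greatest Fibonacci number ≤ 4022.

2584

2584 ≤ 4022 < 4181, so the largest Fibonacci number not exceeding 4022 is 2584.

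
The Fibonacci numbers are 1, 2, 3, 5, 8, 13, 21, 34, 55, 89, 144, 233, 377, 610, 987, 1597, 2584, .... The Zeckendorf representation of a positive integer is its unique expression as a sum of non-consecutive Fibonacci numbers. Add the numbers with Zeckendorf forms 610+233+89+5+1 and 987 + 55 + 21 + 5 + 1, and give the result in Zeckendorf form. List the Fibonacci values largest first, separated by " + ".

1597 + 377 + 21 + 8 + 3 + 1

The two numbers are 938 and 1069, so their sum is 2007.
Repeatedly subtract the largest Fibonacci number that fits:
2007: greatest Fibonacci not exceeding it is 1597, leaving 410
410: greatest Fibonacci not exceeding it is 377, leaving 33
33: greatest Fibonacci not exceeding it is 21, leaving 12
12: greatest Fibonacci not exceeding it is 8, leaving 4
4: greatest Fibonacci not exceeding it is 3, leaving 1
1: greatest Fibonacci not exceeding it is 1, leaving 0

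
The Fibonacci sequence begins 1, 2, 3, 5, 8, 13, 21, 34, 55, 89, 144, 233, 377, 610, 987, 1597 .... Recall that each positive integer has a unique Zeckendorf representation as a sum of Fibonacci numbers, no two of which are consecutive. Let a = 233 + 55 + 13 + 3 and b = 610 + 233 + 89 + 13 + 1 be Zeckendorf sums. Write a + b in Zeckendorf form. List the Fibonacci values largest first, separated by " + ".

The two numbers are 304 and 946, so their sum is 1250.
Greedy algorithm:
take 987 (≤ 1250); 1250 − 987 = 263
take 233 (≤ 263); 263 − 233 = 30
take 21 (≤ 30); 30 − 21 = 9
take 8 (≤ 9); 9 − 8 = 1
take 1 (≤ 1); 1 − 1 = 0

987 + 233 + 21 + 8 + 1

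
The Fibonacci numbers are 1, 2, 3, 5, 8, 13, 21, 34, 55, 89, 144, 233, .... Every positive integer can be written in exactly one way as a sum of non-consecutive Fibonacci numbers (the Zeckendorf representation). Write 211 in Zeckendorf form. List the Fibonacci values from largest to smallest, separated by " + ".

144 + 55 + 8 + 3 + 1

211: greatest Fibonacci not exceeding it is 144, leaving 67
67: greatest Fibonacci not exceeding it is 55, leaving 12
12: greatest Fibonacci not exceeding it is 8, leaving 4
4: greatest Fibonacci not exceeding it is 3, leaving 1
1: greatest Fibonacci not exceeding it is 1, leaving 0
So 211 = 144 + 55 + 8 + 3 + 1, with no two terms consecutive in the sequence.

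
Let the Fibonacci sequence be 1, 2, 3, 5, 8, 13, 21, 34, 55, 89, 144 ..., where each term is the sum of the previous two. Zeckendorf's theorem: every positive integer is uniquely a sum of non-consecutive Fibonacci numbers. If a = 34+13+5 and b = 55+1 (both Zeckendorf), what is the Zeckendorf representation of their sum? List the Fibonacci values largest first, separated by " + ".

89 + 13 + 5 + 1

The two numbers are 52 and 56, so their sum is 108.
Greedily peel off the largest Fibonacci term at each step:
108: greatest Fibonacci not exceeding it is 89, leaving 19
19: greatest Fibonacci not exceeding it is 13, leaving 6
6: greatest Fibonacci not exceeding it is 5, leaving 1
1: greatest Fibonacci not exceeding it is 1, leaving 0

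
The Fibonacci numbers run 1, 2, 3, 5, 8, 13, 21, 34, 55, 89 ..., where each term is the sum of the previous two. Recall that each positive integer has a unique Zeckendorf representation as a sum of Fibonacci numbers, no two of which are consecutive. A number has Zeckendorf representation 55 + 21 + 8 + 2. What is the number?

55 + 21 + 8 + 2 = 86.

86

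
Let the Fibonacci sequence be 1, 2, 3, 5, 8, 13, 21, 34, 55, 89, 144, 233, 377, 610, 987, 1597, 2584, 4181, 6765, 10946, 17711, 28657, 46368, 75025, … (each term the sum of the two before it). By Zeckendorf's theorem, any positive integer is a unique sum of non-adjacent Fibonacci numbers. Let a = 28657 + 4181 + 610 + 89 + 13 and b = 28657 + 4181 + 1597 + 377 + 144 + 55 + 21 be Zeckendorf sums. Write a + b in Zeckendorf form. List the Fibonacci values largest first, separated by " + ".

46368 + 17711 + 4181 + 233 + 89

The two numbers are 33550 and 35032, so their sum is 68582.
Repeatedly subtract the largest Fibonacci number that fits:
46368 ≤ 68582 < 75025, so take 46368; remainder 22214
17711 ≤ 22214 < 28657, so take 17711; remainder 4503
4181 ≤ 4503 < 6765, so take 4181; remainder 322
233 ≤ 322 < 377, so take 233; remainder 89
89 ≤ 89 < 144, so take 89; remainder 0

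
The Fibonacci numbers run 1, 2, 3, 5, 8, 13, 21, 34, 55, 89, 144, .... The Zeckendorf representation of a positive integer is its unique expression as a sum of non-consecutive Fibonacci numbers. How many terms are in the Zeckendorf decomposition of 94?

Greedily peel off the largest Fibonacci term at each step:
94 − 89 = 5
5 − 5 = 0
94 = 89 + 5, which has 2 terms.

2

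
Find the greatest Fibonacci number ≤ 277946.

196418

196418 ≤ 277946 < 317811, so the largest Fibonacci number not exceeding 277946 is 196418.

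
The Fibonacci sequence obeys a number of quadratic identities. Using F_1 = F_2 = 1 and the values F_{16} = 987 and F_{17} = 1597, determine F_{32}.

By the doubling identity F_{2k} = F_k(2F_{k+1} − F_k): F_{32} = 987·(2·1597 − 987) = 987·2207 = 2178309.

2178309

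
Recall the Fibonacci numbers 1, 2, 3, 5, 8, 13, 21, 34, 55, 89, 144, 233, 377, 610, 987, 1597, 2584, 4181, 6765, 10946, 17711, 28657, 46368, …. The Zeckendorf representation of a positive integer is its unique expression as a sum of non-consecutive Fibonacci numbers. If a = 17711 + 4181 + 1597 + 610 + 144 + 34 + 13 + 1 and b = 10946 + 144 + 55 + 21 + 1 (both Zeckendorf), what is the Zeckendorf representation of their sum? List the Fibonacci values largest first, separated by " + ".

The two numbers are 24291 and 11167, so their sum is 35458.
35458: greatest Fibonacci not exceeding it is 28657, leaving 6801
6801: greatest Fibonacci not exceeding it is 6765, leaving 36
36: greatest Fibonacci not exceeding it is 34, leaving 2
2: greatest Fibonacci not exceeding it is 2, leaving 0

28657 + 6765 + 34 + 2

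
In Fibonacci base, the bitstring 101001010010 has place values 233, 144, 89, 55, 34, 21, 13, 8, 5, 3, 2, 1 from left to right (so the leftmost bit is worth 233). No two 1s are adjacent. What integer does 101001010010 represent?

353

Summing the place values of the 1 bits: 233 + 89 + 21 + 8 + 2 = 353.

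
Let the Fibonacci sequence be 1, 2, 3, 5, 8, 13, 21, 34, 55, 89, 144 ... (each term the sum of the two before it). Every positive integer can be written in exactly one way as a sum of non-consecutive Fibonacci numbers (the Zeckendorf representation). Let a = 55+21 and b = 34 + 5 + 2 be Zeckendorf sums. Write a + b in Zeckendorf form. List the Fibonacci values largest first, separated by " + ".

The two numbers are 76 and 41, so their sum is 117.
117 − 89 = 28
28 − 21 = 7
7 − 5 = 2
2 − 2 = 0

89 + 21 + 5 + 2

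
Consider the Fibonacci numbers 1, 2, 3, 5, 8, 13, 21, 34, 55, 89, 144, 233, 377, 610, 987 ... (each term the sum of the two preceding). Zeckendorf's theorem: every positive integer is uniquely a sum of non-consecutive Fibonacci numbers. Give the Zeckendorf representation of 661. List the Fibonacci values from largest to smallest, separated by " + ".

610 + 34 + 13 + 3 + 1

661 − 610 = 51
51 − 34 = 17
17 − 13 = 4
4 − 3 = 1
1 − 1 = 0
So 661 = 610 + 34 + 13 + 3 + 1, with no two terms consecutive in the sequence.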